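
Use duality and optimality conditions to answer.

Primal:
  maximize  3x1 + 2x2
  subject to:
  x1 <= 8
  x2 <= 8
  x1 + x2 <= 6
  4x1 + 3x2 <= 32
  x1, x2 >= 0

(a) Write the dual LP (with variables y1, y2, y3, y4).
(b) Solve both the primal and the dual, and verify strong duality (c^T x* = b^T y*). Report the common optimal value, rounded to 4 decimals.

The standard primal-dual pair for 'max c^T x s.t. A x <= b, x >= 0' is:
  Dual:  min b^T y  s.t.  A^T y >= c,  y >= 0.

So the dual LP is:
  minimize  8y1 + 8y2 + 6y3 + 32y4
  subject to:
    y1 + y3 + 4y4 >= 3
    y2 + y3 + 3y4 >= 2
    y1, y2, y3, y4 >= 0

Solving the primal: x* = (6, 0).
  primal value c^T x* = 18.
Solving the dual: y* = (0, 0, 3, 0).
  dual value b^T y* = 18.
Strong duality: c^T x* = b^T y*. Confirmed.

18


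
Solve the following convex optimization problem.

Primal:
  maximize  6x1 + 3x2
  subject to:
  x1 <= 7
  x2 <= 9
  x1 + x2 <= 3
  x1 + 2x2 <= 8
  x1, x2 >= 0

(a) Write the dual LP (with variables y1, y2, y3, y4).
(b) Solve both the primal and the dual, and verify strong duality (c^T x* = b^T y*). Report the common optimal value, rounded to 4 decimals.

The standard primal-dual pair for 'max c^T x s.t. A x <= b, x >= 0' is:
  Dual:  min b^T y  s.t.  A^T y >= c,  y >= 0.

So the dual LP is:
  minimize  7y1 + 9y2 + 3y3 + 8y4
  subject to:
    y1 + y3 + y4 >= 6
    y2 + y3 + 2y4 >= 3
    y1, y2, y3, y4 >= 0

Solving the primal: x* = (3, 0).
  primal value c^T x* = 18.
Solving the dual: y* = (0, 0, 6, 0).
  dual value b^T y* = 18.
Strong duality: c^T x* = b^T y*. Confirmed.

18


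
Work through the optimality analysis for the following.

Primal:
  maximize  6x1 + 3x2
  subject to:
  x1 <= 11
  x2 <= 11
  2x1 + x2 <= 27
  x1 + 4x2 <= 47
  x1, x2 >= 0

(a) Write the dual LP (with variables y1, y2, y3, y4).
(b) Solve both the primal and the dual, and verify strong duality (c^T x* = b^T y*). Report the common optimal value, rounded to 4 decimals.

The standard primal-dual pair for 'max c^T x s.t. A x <= b, x >= 0' is:
  Dual:  min b^T y  s.t.  A^T y >= c,  y >= 0.

So the dual LP is:
  minimize  11y1 + 11y2 + 27y3 + 47y4
  subject to:
    y1 + 2y3 + y4 >= 6
    y2 + y3 + 4y4 >= 3
    y1, y2, y3, y4 >= 0

Solving the primal: x* = (11, 5).
  primal value c^T x* = 81.
Solving the dual: y* = (0, 0, 3, 0).
  dual value b^T y* = 81.
Strong duality: c^T x* = b^T y*. Confirmed.

81


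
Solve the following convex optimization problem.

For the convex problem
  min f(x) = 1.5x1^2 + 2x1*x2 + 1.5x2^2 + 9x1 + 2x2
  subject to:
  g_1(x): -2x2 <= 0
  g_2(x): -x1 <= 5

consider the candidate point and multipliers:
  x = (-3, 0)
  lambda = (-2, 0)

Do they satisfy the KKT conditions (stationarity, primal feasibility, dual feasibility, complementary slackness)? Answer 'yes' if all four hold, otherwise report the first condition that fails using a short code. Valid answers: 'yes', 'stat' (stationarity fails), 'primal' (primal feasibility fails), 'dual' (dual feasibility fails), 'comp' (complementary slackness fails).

Gradient of f: grad f(x) = Q x + c = (0, -4)
Constraint values g_i(x) = a_i^T x - b_i:
  g_1((-3, 0)) = 0
  g_2((-3, 0)) = -2
Stationarity residual: grad f(x) + sum_i lambda_i a_i = (0, 0)
  -> stationarity OK
Primal feasibility (all g_i <= 0): OK
Dual feasibility (all lambda_i >= 0): FAILS
Complementary slackness (lambda_i * g_i(x) = 0 for all i): OK

Verdict: the first failing condition is dual_feasibility -> dual.

dual


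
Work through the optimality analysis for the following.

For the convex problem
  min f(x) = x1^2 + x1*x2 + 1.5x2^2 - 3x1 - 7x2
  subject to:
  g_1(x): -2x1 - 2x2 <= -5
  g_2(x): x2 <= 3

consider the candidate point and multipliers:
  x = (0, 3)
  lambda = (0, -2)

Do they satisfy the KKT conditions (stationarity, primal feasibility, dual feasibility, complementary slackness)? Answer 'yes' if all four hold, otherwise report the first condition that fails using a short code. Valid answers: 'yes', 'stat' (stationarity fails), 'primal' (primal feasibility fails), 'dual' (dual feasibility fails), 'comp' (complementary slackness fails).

Gradient of f: grad f(x) = Q x + c = (0, 2)
Constraint values g_i(x) = a_i^T x - b_i:
  g_1((0, 3)) = -1
  g_2((0, 3)) = 0
Stationarity residual: grad f(x) + sum_i lambda_i a_i = (0, 0)
  -> stationarity OK
Primal feasibility (all g_i <= 0): OK
Dual feasibility (all lambda_i >= 0): FAILS
Complementary slackness (lambda_i * g_i(x) = 0 for all i): OK

Verdict: the first failing condition is dual_feasibility -> dual.

dual


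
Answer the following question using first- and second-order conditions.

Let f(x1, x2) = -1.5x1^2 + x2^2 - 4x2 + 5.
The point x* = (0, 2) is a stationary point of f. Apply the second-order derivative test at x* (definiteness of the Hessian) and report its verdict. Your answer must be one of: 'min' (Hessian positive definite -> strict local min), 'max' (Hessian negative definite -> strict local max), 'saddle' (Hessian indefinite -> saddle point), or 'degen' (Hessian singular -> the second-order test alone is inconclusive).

Compute the Hessian H = grad^2 f:
  H = [[-3, 0], [0, 2]]
Verify stationarity: grad f(x*) = H x* + g = (0, 0).
Eigenvalues of H: -3, 2.
Eigenvalues have mixed signs, so H is indefinite -> x* is a saddle point.

saddle


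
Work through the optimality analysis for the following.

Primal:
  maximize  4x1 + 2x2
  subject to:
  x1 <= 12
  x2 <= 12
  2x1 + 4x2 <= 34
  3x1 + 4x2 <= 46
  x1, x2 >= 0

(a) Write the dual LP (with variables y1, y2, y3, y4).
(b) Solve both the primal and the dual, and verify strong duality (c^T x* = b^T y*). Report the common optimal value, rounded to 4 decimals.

The standard primal-dual pair for 'max c^T x s.t. A x <= b, x >= 0' is:
  Dual:  min b^T y  s.t.  A^T y >= c,  y >= 0.

So the dual LP is:
  minimize  12y1 + 12y2 + 34y3 + 46y4
  subject to:
    y1 + 2y3 + 3y4 >= 4
    y2 + 4y3 + 4y4 >= 2
    y1, y2, y3, y4 >= 0

Solving the primal: x* = (12, 2.5).
  primal value c^T x* = 53.
Solving the dual: y* = (3, 0, 0.5, 0).
  dual value b^T y* = 53.
Strong duality: c^T x* = b^T y*. Confirmed.

53


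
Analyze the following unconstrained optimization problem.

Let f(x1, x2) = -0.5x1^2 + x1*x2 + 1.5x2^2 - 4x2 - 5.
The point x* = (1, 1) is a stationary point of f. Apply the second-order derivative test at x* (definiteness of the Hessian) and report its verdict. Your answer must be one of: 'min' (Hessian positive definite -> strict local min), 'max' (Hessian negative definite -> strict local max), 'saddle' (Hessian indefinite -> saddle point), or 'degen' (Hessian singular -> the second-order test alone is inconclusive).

Compute the Hessian H = grad^2 f:
  H = [[-1, 1], [1, 3]]
Verify stationarity: grad f(x*) = H x* + g = (0, 0).
Eigenvalues of H: -1.2361, 3.2361.
Eigenvalues have mixed signs, so H is indefinite -> x* is a saddle point.

saddle


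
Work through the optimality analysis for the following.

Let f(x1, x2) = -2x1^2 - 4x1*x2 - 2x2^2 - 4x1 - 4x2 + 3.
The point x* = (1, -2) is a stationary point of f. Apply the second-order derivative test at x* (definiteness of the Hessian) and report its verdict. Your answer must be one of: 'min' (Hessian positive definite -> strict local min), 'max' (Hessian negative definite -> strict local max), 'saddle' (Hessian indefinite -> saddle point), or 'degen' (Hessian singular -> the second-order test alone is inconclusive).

Compute the Hessian H = grad^2 f:
  H = [[-4, -4], [-4, -4]]
Verify stationarity: grad f(x*) = H x* + g = (0, 0).
Eigenvalues of H: -8, 0.
H has a zero eigenvalue (singular; negative semidefinite but not definite), so H is neither positive definite, negative definite, nor indefinite. The second-order test alone is inconclusive -> degen.
(Indeed, f is constant along the null direction of H through x*, so x* is not a strict local extremum.)

degen


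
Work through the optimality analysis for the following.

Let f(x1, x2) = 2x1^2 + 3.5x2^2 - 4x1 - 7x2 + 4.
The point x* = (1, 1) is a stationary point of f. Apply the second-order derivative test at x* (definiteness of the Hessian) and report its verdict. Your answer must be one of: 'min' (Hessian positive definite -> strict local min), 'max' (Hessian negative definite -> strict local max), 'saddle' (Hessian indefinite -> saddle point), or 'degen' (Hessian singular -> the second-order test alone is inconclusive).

Compute the Hessian H = grad^2 f:
  H = [[4, 0], [0, 7]]
Verify stationarity: grad f(x*) = H x* + g = (0, 0).
Eigenvalues of H: 4, 7.
Both eigenvalues > 0, so H is positive definite -> x* is a strict local min.

min


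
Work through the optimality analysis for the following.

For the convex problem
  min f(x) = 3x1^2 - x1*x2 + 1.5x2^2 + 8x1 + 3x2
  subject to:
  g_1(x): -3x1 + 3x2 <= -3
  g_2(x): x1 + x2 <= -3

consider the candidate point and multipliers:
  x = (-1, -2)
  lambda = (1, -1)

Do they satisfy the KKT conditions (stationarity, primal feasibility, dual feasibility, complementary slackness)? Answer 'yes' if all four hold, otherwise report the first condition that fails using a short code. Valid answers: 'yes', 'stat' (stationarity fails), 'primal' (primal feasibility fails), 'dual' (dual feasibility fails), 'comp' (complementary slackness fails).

Gradient of f: grad f(x) = Q x + c = (4, -2)
Constraint values g_i(x) = a_i^T x - b_i:
  g_1((-1, -2)) = 0
  g_2((-1, -2)) = 0
Stationarity residual: grad f(x) + sum_i lambda_i a_i = (0, 0)
  -> stationarity OK
Primal feasibility (all g_i <= 0): OK
Dual feasibility (all lambda_i >= 0): FAILS
Complementary slackness (lambda_i * g_i(x) = 0 for all i): OK

Verdict: the first failing condition is dual_feasibility -> dual.

dual


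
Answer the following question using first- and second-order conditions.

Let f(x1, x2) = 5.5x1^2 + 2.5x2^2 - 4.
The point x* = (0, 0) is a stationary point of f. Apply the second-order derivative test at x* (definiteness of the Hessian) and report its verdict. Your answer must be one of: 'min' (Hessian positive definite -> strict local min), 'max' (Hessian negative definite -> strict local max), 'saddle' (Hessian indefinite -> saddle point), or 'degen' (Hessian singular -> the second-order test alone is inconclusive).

Compute the Hessian H = grad^2 f:
  H = [[11, 0], [0, 5]]
Verify stationarity: grad f(x*) = H x* + g = (0, 0).
Eigenvalues of H: 5, 11.
Both eigenvalues > 0, so H is positive definite -> x* is a strict local min.

min


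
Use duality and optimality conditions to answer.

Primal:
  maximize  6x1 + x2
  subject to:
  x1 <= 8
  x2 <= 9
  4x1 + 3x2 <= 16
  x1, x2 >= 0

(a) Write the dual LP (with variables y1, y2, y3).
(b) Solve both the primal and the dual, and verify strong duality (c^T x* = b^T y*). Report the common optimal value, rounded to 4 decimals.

The standard primal-dual pair for 'max c^T x s.t. A x <= b, x >= 0' is:
  Dual:  min b^T y  s.t.  A^T y >= c,  y >= 0.

So the dual LP is:
  minimize  8y1 + 9y2 + 16y3
  subject to:
    y1 + 4y3 >= 6
    y2 + 3y3 >= 1
    y1, y2, y3 >= 0

Solving the primal: x* = (4, 0).
  primal value c^T x* = 24.
Solving the dual: y* = (0, 0, 1.5).
  dual value b^T y* = 24.
Strong duality: c^T x* = b^T y*. Confirmed.

24


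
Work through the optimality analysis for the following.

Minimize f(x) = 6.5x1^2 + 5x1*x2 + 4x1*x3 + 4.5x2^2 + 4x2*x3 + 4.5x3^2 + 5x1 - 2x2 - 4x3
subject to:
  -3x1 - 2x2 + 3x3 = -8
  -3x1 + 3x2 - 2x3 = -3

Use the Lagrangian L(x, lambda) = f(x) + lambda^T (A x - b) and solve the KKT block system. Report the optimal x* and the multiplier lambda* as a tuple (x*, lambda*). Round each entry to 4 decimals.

Form the Lagrangian:
  L(x, lambda) = (1/2) x^T Q x + c^T x + lambda^T (A x - b)
Stationarity (grad_x L = 0): Q x + c + A^T lambda = 0.
Primal feasibility: A x = b.

This gives the KKT block system:
  [ Q   A^T ] [ x     ]   [-c ]
  [ A    0  ] [ lambda ] = [ b ]

Solving the linear system:
  x*      = (1.6312, -0.1063, -1.1063)
  lambda* = (4.4047, 2.6784)
  f(x*)   = 28.0332

x* = (1.6312, -0.1063, -1.1063), lambda* = (4.4047, 2.6784)


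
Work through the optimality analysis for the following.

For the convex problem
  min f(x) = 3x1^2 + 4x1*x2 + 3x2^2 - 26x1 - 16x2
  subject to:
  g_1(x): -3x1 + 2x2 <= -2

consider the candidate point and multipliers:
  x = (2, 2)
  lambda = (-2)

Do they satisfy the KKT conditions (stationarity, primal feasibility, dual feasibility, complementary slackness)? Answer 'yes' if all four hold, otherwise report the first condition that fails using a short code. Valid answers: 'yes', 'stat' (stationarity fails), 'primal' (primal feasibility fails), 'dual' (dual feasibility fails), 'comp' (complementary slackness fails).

Gradient of f: grad f(x) = Q x + c = (-6, 4)
Constraint values g_i(x) = a_i^T x - b_i:
  g_1((2, 2)) = 0
Stationarity residual: grad f(x) + sum_i lambda_i a_i = (0, 0)
  -> stationarity OK
Primal feasibility (all g_i <= 0): OK
Dual feasibility (all lambda_i >= 0): FAILS
Complementary slackness (lambda_i * g_i(x) = 0 for all i): OK

Verdict: the first failing condition is dual_feasibility -> dual.

dual


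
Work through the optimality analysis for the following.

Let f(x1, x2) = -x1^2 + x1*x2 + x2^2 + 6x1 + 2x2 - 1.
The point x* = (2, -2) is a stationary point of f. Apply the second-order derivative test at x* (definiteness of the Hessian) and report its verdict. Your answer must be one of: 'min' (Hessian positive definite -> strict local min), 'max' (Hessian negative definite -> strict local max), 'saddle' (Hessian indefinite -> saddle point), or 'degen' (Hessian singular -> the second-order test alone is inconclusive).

Compute the Hessian H = grad^2 f:
  H = [[-2, 1], [1, 2]]
Verify stationarity: grad f(x*) = H x* + g = (0, 0).
Eigenvalues of H: -2.2361, 2.2361.
Eigenvalues have mixed signs, so H is indefinite -> x* is a saddle point.

saddle


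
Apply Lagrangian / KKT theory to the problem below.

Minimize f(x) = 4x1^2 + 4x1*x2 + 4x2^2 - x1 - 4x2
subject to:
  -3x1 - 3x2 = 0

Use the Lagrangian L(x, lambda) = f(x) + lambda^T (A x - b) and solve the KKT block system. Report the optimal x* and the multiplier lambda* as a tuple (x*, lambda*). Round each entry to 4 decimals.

Form the Lagrangian:
  L(x, lambda) = (1/2) x^T Q x + c^T x + lambda^T (A x - b)
Stationarity (grad_x L = 0): Q x + c + A^T lambda = 0.
Primal feasibility: A x = b.

This gives the KKT block system:
  [ Q   A^T ] [ x     ]   [-c ]
  [ A    0  ] [ lambda ] = [ b ]

Solving the linear system:
  x*      = (-0.375, 0.375)
  lambda* = (-0.8333)
  f(x*)   = -0.5625

x* = (-0.375, 0.375), lambda* = (-0.8333)


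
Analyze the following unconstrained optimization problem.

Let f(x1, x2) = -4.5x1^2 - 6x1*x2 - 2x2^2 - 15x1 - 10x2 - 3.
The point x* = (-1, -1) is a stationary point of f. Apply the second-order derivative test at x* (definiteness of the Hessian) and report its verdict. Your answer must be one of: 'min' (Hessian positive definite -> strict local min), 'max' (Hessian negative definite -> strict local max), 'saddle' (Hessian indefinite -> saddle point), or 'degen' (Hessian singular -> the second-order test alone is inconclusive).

Compute the Hessian H = grad^2 f:
  H = [[-9, -6], [-6, -4]]
Verify stationarity: grad f(x*) = H x* + g = (0, 0).
Eigenvalues of H: -13, 0.
H has a zero eigenvalue (singular; negative semidefinite but not definite), so H is neither positive definite, negative definite, nor indefinite. The second-order test alone is inconclusive -> degen.
(Indeed, f is constant along the null direction of H through x*, so x* is not a strict local extremum.)

degen


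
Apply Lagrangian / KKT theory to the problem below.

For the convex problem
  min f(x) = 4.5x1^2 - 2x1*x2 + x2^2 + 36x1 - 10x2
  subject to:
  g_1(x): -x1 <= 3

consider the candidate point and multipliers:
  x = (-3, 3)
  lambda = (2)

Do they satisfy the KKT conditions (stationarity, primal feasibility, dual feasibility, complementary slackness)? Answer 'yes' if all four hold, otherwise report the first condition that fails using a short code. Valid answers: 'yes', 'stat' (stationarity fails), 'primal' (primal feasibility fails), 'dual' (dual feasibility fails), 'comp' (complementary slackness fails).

Gradient of f: grad f(x) = Q x + c = (3, 2)
Constraint values g_i(x) = a_i^T x - b_i:
  g_1((-3, 3)) = 0
Stationarity residual: grad f(x) + sum_i lambda_i a_i = (1, 2)
  -> stationarity FAILS
Primal feasibility (all g_i <= 0): OK
Dual feasibility (all lambda_i >= 0): OK
Complementary slackness (lambda_i * g_i(x) = 0 for all i): OK

Verdict: the first failing condition is stationarity -> stat.

stat


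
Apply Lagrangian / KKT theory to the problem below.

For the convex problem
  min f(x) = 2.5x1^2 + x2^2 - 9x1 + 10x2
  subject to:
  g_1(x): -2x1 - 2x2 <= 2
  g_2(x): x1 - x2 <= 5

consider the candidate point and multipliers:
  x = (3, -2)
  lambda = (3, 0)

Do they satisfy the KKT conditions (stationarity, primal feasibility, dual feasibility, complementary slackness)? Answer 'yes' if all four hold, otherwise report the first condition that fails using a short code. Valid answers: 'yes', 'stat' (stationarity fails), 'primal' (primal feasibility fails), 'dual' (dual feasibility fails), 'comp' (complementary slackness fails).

Gradient of f: grad f(x) = Q x + c = (6, 6)
Constraint values g_i(x) = a_i^T x - b_i:
  g_1((3, -2)) = -4
  g_2((3, -2)) = 0
Stationarity residual: grad f(x) + sum_i lambda_i a_i = (0, 0)
  -> stationarity OK
Primal feasibility (all g_i <= 0): OK
Dual feasibility (all lambda_i >= 0): OK
Complementary slackness (lambda_i * g_i(x) = 0 for all i): FAILS

Verdict: the first failing condition is complementary_slackness -> comp.

comp


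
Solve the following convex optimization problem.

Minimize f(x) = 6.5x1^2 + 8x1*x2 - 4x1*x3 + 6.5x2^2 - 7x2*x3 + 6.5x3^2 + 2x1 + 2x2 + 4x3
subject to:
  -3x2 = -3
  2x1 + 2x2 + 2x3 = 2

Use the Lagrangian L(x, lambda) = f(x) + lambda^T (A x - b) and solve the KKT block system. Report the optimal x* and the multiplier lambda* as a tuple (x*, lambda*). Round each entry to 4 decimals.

Form the Lagrangian:
  L(x, lambda) = (1/2) x^T Q x + c^T x + lambda^T (A x - b)
Stationarity (grad_x L = 0): Q x + c + A^T lambda = 0.
Primal feasibility: A x = b.

This gives the KKT block system:
  [ Q   A^T ] [ x     ]   [-c ]
  [ A    0  ] [ lambda ] = [ b ]

Solving the linear system:
  x*      = (-0.3824, 1, 0.3824)
  lambda* = (1.9216, -1.75)
  f(x*)   = 6.0147

x* = (-0.3824, 1, 0.3824), lambda* = (1.9216, -1.75)


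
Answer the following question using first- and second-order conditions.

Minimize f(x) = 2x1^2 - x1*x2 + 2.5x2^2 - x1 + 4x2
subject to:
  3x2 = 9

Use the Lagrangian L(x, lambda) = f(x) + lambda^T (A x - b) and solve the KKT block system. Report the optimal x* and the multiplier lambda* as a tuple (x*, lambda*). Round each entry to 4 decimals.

Form the Lagrangian:
  L(x, lambda) = (1/2) x^T Q x + c^T x + lambda^T (A x - b)
Stationarity (grad_x L = 0): Q x + c + A^T lambda = 0.
Primal feasibility: A x = b.

This gives the KKT block system:
  [ Q   A^T ] [ x     ]   [-c ]
  [ A    0  ] [ lambda ] = [ b ]

Solving the linear system:
  x*      = (1, 3)
  lambda* = (-6)
  f(x*)   = 32.5

x* = (1, 3), lambda* = (-6)


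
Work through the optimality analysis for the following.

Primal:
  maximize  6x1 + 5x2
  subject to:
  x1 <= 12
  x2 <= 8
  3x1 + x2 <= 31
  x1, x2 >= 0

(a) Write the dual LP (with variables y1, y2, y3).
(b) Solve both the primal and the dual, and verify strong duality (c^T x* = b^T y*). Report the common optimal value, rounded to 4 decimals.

The standard primal-dual pair for 'max c^T x s.t. A x <= b, x >= 0' is:
  Dual:  min b^T y  s.t.  A^T y >= c,  y >= 0.

So the dual LP is:
  minimize  12y1 + 8y2 + 31y3
  subject to:
    y1 + 3y3 >= 6
    y2 + y3 >= 5
    y1, y2, y3 >= 0

Solving the primal: x* = (7.6667, 8).
  primal value c^T x* = 86.
Solving the dual: y* = (0, 3, 2).
  dual value b^T y* = 86.
Strong duality: c^T x* = b^T y*. Confirmed.

86


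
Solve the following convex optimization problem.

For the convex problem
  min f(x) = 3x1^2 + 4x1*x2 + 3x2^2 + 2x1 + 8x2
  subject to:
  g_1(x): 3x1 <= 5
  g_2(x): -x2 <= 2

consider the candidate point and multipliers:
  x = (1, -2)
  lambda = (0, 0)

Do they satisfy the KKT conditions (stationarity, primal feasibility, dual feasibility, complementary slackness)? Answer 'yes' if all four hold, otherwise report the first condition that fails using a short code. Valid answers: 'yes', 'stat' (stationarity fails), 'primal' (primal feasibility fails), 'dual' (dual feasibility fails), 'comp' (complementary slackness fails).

Gradient of f: grad f(x) = Q x + c = (0, 0)
Constraint values g_i(x) = a_i^T x - b_i:
  g_1((1, -2)) = -2
  g_2((1, -2)) = 0
Stationarity residual: grad f(x) + sum_i lambda_i a_i = (0, 0)
  -> stationarity OK
Primal feasibility (all g_i <= 0): OK
Dual feasibility (all lambda_i >= 0): OK
Complementary slackness (lambda_i * g_i(x) = 0 for all i): OK

Verdict: yes, KKT holds.

yes


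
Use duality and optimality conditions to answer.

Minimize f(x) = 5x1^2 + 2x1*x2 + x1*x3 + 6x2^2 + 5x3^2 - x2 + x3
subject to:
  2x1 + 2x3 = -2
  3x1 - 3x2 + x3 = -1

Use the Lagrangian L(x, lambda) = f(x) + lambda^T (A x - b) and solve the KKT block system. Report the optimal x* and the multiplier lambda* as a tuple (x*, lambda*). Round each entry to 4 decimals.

Form the Lagrangian:
  L(x, lambda) = (1/2) x^T Q x + c^T x + lambda^T (A x - b)
Stationarity (grad_x L = 0): Q x + c + A^T lambda = 0.
Primal feasibility: A x = b.

This gives the KKT block system:
  [ Q   A^T ] [ x     ]   [-c ]
  [ A    0  ] [ lambda ] = [ b ]

Solving the linear system:
  x*      = (-0.2821, -0.188, -0.7179)
  lambda* = (3.8675, -1.2735)
  f(x*)   = 2.9658

x* = (-0.2821, -0.188, -0.7179), lambda* = (3.8675, -1.2735)


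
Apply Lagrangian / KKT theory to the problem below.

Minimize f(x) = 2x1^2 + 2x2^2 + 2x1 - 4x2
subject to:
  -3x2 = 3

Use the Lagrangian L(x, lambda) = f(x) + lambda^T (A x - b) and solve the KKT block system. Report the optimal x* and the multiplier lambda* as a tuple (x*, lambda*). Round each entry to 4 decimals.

Form the Lagrangian:
  L(x, lambda) = (1/2) x^T Q x + c^T x + lambda^T (A x - b)
Stationarity (grad_x L = 0): Q x + c + A^T lambda = 0.
Primal feasibility: A x = b.

This gives the KKT block system:
  [ Q   A^T ] [ x     ]   [-c ]
  [ A    0  ] [ lambda ] = [ b ]

Solving the linear system:
  x*      = (-0.5, -1)
  lambda* = (-2.6667)
  f(x*)   = 5.5

x* = (-0.5, -1), lambda* = (-2.6667)


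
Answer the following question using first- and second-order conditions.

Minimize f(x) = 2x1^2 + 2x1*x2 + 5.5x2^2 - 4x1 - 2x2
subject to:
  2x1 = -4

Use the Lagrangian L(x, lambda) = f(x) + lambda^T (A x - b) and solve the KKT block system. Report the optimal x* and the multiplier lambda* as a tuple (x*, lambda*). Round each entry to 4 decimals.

Form the Lagrangian:
  L(x, lambda) = (1/2) x^T Q x + c^T x + lambda^T (A x - b)
Stationarity (grad_x L = 0): Q x + c + A^T lambda = 0.
Primal feasibility: A x = b.

This gives the KKT block system:
  [ Q   A^T ] [ x     ]   [-c ]
  [ A    0  ] [ lambda ] = [ b ]

Solving the linear system:
  x*      = (-2, 0.5455)
  lambda* = (5.4545)
  f(x*)   = 14.3636

x* = (-2, 0.5455), lambda* = (5.4545)


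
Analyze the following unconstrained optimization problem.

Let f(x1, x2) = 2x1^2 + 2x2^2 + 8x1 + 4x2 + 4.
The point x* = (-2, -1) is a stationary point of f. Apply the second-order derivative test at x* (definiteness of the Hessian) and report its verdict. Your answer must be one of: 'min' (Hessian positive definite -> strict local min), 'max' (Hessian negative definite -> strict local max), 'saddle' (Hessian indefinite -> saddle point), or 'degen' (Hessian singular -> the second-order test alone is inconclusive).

Compute the Hessian H = grad^2 f:
  H = [[4, 0], [0, 4]]
Verify stationarity: grad f(x*) = H x* + g = (0, 0).
Eigenvalues of H: 4, 4.
Both eigenvalues > 0, so H is positive definite -> x* is a strict local min.

min


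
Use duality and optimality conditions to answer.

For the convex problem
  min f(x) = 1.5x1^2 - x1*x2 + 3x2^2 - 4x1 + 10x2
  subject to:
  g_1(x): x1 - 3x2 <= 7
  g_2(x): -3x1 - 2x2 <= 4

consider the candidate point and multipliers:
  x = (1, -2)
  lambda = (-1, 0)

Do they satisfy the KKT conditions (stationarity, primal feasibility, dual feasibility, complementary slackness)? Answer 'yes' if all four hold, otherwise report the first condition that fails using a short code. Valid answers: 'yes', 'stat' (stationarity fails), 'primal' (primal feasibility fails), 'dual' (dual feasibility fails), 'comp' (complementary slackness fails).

Gradient of f: grad f(x) = Q x + c = (1, -3)
Constraint values g_i(x) = a_i^T x - b_i:
  g_1((1, -2)) = 0
  g_2((1, -2)) = -3
Stationarity residual: grad f(x) + sum_i lambda_i a_i = (0, 0)
  -> stationarity OK
Primal feasibility (all g_i <= 0): OK
Dual feasibility (all lambda_i >= 0): FAILS
Complementary slackness (lambda_i * g_i(x) = 0 for all i): OK

Verdict: the first failing condition is dual_feasibility -> dual.

dual


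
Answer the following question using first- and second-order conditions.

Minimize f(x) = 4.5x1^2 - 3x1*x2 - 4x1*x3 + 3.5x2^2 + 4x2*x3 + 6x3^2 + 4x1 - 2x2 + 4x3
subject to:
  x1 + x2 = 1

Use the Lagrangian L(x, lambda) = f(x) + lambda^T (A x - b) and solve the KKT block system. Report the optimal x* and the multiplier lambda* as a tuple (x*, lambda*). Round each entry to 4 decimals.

Form the Lagrangian:
  L(x, lambda) = (1/2) x^T Q x + c^T x + lambda^T (A x - b)
Stationarity (grad_x L = 0): Q x + c + A^T lambda = 0.
Primal feasibility: A x = b.

This gives the KKT block system:
  [ Q   A^T ] [ x     ]   [-c ]
  [ A    0  ] [ lambda ] = [ b ]

Solving the linear system:
  x*      = (-0.08, 1.08, -0.72)
  lambda* = (-2.92)
  f(x*)   = -1.22

x* = (-0.08, 1.08, -0.72), lambda* = (-2.92)


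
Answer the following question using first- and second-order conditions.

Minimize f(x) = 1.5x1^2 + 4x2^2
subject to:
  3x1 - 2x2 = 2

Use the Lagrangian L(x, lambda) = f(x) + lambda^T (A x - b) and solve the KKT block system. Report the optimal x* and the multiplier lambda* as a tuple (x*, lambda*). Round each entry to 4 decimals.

Form the Lagrangian:
  L(x, lambda) = (1/2) x^T Q x + c^T x + lambda^T (A x - b)
Stationarity (grad_x L = 0): Q x + c + A^T lambda = 0.
Primal feasibility: A x = b.

This gives the KKT block system:
  [ Q   A^T ] [ x     ]   [-c ]
  [ A    0  ] [ lambda ] = [ b ]

Solving the linear system:
  x*      = (0.5714, -0.1429)
  lambda* = (-0.5714)
  f(x*)   = 0.5714

x* = (0.5714, -0.1429), lambda* = (-0.5714)


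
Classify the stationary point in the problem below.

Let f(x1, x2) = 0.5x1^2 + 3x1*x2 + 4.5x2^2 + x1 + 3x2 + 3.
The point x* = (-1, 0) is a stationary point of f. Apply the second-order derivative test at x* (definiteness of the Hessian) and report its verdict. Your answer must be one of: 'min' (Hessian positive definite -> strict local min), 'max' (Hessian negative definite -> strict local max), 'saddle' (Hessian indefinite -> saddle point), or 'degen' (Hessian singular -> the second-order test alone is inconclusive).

Compute the Hessian H = grad^2 f:
  H = [[1, 3], [3, 9]]
Verify stationarity: grad f(x*) = H x* + g = (0, 0).
Eigenvalues of H: 0, 10.
H has a zero eigenvalue (singular; positive semidefinite but not definite), so H is neither positive definite, negative definite, nor indefinite. The second-order test alone is inconclusive -> degen.
(Indeed, f is constant along the null direction of H through x*, so x* is not a strict local extremum.)

degen


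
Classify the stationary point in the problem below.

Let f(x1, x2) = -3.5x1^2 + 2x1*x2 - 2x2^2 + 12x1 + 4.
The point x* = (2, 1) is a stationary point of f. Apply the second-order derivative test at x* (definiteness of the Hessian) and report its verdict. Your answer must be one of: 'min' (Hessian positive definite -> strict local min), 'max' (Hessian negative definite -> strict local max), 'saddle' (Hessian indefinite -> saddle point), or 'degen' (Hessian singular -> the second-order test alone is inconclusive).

Compute the Hessian H = grad^2 f:
  H = [[-7, 2], [2, -4]]
Verify stationarity: grad f(x*) = H x* + g = (0, 0).
Eigenvalues of H: -8, -3.
Both eigenvalues < 0, so H is negative definite -> x* is a strict local max.

max


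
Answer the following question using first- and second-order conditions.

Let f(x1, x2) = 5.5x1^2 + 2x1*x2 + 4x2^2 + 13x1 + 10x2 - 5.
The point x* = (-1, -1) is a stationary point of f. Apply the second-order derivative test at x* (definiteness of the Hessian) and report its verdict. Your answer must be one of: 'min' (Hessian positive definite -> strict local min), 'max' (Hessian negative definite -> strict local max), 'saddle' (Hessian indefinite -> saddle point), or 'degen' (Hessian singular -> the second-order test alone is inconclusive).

Compute the Hessian H = grad^2 f:
  H = [[11, 2], [2, 8]]
Verify stationarity: grad f(x*) = H x* + g = (0, 0).
Eigenvalues of H: 7, 12.
Both eigenvalues > 0, so H is positive definite -> x* is a strict local min.

min


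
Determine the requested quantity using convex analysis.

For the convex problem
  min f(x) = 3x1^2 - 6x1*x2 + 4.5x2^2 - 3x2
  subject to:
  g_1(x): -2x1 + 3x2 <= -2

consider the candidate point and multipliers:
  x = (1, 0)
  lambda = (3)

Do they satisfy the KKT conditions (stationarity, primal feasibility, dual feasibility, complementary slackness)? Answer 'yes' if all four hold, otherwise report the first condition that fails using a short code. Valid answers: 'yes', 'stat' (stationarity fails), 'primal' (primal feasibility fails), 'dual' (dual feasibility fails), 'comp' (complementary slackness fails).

Gradient of f: grad f(x) = Q x + c = (6, -9)
Constraint values g_i(x) = a_i^T x - b_i:
  g_1((1, 0)) = 0
Stationarity residual: grad f(x) + sum_i lambda_i a_i = (0, 0)
  -> stationarity OK
Primal feasibility (all g_i <= 0): OK
Dual feasibility (all lambda_i >= 0): OK
Complementary slackness (lambda_i * g_i(x) = 0 for all i): OK

Verdict: yes, KKT holds.

yes


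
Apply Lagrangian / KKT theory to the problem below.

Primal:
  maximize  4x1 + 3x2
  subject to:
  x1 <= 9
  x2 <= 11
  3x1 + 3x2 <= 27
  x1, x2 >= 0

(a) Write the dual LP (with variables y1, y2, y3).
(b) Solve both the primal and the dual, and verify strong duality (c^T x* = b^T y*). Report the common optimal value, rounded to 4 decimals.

The standard primal-dual pair for 'max c^T x s.t. A x <= b, x >= 0' is:
  Dual:  min b^T y  s.t.  A^T y >= c,  y >= 0.

So the dual LP is:
  minimize  9y1 + 11y2 + 27y3
  subject to:
    y1 + 3y3 >= 4
    y2 + 3y3 >= 3
    y1, y2, y3 >= 0

Solving the primal: x* = (9, 0).
  primal value c^T x* = 36.
Solving the dual: y* = (1, 0, 1).
  dual value b^T y* = 36.
Strong duality: c^T x* = b^T y*. Confirmed.

36


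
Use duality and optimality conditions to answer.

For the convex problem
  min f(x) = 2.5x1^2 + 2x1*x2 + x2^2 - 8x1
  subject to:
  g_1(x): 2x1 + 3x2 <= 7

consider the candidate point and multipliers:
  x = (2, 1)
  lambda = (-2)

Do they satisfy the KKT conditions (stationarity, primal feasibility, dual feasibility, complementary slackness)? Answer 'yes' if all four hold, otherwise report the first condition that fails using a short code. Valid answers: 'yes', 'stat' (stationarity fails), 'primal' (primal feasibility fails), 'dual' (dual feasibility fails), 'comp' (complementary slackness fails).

Gradient of f: grad f(x) = Q x + c = (4, 6)
Constraint values g_i(x) = a_i^T x - b_i:
  g_1((2, 1)) = 0
Stationarity residual: grad f(x) + sum_i lambda_i a_i = (0, 0)
  -> stationarity OK
Primal feasibility (all g_i <= 0): OK
Dual feasibility (all lambda_i >= 0): FAILS
Complementary slackness (lambda_i * g_i(x) = 0 for all i): OK

Verdict: the first failing condition is dual_feasibility -> dual.

dual


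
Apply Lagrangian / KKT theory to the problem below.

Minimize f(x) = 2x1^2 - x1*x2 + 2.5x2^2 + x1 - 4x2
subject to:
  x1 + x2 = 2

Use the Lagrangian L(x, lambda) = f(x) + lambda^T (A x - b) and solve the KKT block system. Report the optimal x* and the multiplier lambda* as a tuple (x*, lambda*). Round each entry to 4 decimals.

Form the Lagrangian:
  L(x, lambda) = (1/2) x^T Q x + c^T x + lambda^T (A x - b)
Stationarity (grad_x L = 0): Q x + c + A^T lambda = 0.
Primal feasibility: A x = b.

This gives the KKT block system:
  [ Q   A^T ] [ x     ]   [-c ]
  [ A    0  ] [ lambda ] = [ b ]

Solving the linear system:
  x*      = (0.6364, 1.3636)
  lambda* = (-2.1818)
  f(x*)   = -0.2273

x* = (0.6364, 1.3636), lambda* = (-2.1818)


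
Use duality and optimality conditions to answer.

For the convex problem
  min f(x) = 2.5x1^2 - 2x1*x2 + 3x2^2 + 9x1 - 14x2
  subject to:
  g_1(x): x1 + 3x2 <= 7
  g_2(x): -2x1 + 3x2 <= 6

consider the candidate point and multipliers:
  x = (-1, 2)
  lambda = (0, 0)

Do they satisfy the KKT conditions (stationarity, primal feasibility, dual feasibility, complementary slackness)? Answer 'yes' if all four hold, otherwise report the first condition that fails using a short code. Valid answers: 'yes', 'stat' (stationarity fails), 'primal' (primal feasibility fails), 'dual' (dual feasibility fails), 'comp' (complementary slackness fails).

Gradient of f: grad f(x) = Q x + c = (0, 0)
Constraint values g_i(x) = a_i^T x - b_i:
  g_1((-1, 2)) = -2
  g_2((-1, 2)) = 2
Stationarity residual: grad f(x) + sum_i lambda_i a_i = (0, 0)
  -> stationarity OK
Primal feasibility (all g_i <= 0): FAILS
Dual feasibility (all lambda_i >= 0): OK
Complementary slackness (lambda_i * g_i(x) = 0 for all i): OK

Verdict: the first failing condition is primal_feasibility -> primal.

primal


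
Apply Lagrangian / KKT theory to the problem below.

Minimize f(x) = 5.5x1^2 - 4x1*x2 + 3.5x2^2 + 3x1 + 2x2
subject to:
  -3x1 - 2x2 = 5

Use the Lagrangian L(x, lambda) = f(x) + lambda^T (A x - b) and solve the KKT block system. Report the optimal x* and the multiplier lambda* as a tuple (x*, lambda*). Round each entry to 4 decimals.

Form the Lagrangian:
  L(x, lambda) = (1/2) x^T Q x + c^T x + lambda^T (A x - b)
Stationarity (grad_x L = 0): Q x + c + A^T lambda = 0.
Primal feasibility: A x = b.

This gives the KKT block system:
  [ Q   A^T ] [ x     ]   [-c ]
  [ A    0  ] [ lambda ] = [ b ]

Solving the linear system:
  x*      = (-0.9355, -1.0968)
  lambda* = (-0.9677)
  f(x*)   = -0.0806

x* = (-0.9355, -1.0968), lambda* = (-0.9677)


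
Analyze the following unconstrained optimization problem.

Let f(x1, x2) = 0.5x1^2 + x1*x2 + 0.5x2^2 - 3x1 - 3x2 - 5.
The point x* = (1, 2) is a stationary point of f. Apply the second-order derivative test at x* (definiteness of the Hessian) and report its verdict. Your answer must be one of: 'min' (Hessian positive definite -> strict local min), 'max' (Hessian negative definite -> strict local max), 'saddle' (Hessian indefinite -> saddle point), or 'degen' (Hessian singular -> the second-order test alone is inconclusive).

Compute the Hessian H = grad^2 f:
  H = [[1, 1], [1, 1]]
Verify stationarity: grad f(x*) = H x* + g = (0, 0).
Eigenvalues of H: 0, 2.
H has a zero eigenvalue (singular; positive semidefinite but not definite), so H is neither positive definite, negative definite, nor indefinite. The second-order test alone is inconclusive -> degen.
(Indeed, f is constant along the null direction of H through x*, so x* is not a strict local extremum.)

degen


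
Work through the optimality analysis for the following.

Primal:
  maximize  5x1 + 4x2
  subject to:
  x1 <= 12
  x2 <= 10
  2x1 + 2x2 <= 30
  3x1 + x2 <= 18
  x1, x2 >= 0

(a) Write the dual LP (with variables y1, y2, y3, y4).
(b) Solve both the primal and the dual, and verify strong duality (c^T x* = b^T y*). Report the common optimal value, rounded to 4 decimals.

The standard primal-dual pair for 'max c^T x s.t. A x <= b, x >= 0' is:
  Dual:  min b^T y  s.t.  A^T y >= c,  y >= 0.

So the dual LP is:
  minimize  12y1 + 10y2 + 30y3 + 18y4
  subject to:
    y1 + 2y3 + 3y4 >= 5
    y2 + 2y3 + y4 >= 4
    y1, y2, y3, y4 >= 0

Solving the primal: x* = (2.6667, 10).
  primal value c^T x* = 53.3333.
Solving the dual: y* = (0, 2.3333, 0, 1.6667).
  dual value b^T y* = 53.3333.
Strong duality: c^T x* = b^T y*. Confirmed.

53.3333


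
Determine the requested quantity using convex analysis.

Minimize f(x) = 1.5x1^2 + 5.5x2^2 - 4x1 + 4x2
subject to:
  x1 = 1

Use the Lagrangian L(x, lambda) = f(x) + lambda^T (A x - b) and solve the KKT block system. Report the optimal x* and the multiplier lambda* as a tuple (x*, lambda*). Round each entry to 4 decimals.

Form the Lagrangian:
  L(x, lambda) = (1/2) x^T Q x + c^T x + lambda^T (A x - b)
Stationarity (grad_x L = 0): Q x + c + A^T lambda = 0.
Primal feasibility: A x = b.

This gives the KKT block system:
  [ Q   A^T ] [ x     ]   [-c ]
  [ A    0  ] [ lambda ] = [ b ]

Solving the linear system:
  x*      = (1, -0.3636)
  lambda* = (1)
  f(x*)   = -3.2273

x* = (1, -0.3636), lambda* = (1)


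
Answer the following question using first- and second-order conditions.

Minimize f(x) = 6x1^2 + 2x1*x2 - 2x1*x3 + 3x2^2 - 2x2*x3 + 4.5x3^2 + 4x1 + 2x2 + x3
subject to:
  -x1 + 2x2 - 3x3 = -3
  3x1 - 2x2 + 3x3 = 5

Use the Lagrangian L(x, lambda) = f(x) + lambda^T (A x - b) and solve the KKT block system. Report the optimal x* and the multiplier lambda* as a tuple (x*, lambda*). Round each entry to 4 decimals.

Form the Lagrangian:
  L(x, lambda) = (1/2) x^T Q x + c^T x + lambda^T (A x - b)
Stationarity (grad_x L = 0): Q x + c + A^T lambda = 0.
Primal feasibility: A x = b.

This gives the KKT block system:
  [ Q   A^T ] [ x     ]   [-c ]
  [ A    0  ] [ lambda ] = [ b ]

Solving the linear system:
  x*      = (1, -0.8182, 0.1212)
  lambda* = (-6.197, -6.7727)
  f(x*)   = 8.8788

x* = (1, -0.8182, 0.1212), lambda* = (-6.197, -6.7727)


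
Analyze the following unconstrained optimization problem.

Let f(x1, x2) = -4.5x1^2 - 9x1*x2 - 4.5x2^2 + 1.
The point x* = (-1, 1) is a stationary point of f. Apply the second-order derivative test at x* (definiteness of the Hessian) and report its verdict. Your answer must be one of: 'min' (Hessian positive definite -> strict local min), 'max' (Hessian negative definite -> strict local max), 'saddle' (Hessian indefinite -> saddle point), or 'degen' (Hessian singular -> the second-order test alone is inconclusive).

Compute the Hessian H = grad^2 f:
  H = [[-9, -9], [-9, -9]]
Verify stationarity: grad f(x*) = H x* + g = (0, 0).
Eigenvalues of H: -18, 0.
H has a zero eigenvalue (singular; negative semidefinite but not definite), so H is neither positive definite, negative definite, nor indefinite. The second-order test alone is inconclusive -> degen.
(Indeed, f is constant along the null direction of H through x*, so x* is not a strict local extremum.)

degen


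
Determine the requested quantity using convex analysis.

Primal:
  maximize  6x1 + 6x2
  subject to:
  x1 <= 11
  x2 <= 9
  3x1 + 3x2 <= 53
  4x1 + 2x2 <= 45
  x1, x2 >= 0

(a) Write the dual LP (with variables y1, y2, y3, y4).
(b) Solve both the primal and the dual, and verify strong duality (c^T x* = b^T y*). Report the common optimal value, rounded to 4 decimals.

The standard primal-dual pair for 'max c^T x s.t. A x <= b, x >= 0' is:
  Dual:  min b^T y  s.t.  A^T y >= c,  y >= 0.

So the dual LP is:
  minimize  11y1 + 9y2 + 53y3 + 45y4
  subject to:
    y1 + 3y3 + 4y4 >= 6
    y2 + 3y3 + 2y4 >= 6
    y1, y2, y3, y4 >= 0

Solving the primal: x* = (6.75, 9).
  primal value c^T x* = 94.5.
Solving the dual: y* = (0, 3, 0, 1.5).
  dual value b^T y* = 94.5.
Strong duality: c^T x* = b^T y*. Confirmed.

94.5


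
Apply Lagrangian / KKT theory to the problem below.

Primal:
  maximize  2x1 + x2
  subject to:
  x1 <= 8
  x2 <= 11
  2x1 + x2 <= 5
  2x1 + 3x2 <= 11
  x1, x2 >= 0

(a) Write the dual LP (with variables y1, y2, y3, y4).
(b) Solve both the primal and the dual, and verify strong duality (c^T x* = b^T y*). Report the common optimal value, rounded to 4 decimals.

The standard primal-dual pair for 'max c^T x s.t. A x <= b, x >= 0' is:
  Dual:  min b^T y  s.t.  A^T y >= c,  y >= 0.

So the dual LP is:
  minimize  8y1 + 11y2 + 5y3 + 11y4
  subject to:
    y1 + 2y3 + 2y4 >= 2
    y2 + y3 + 3y4 >= 1
    y1, y2, y3, y4 >= 0

Solving the primal: x* = (1, 3).
  primal value c^T x* = 5.
Solving the dual: y* = (0, 0, 1, 0).
  dual value b^T y* = 5.
Strong duality: c^T x* = b^T y*. Confirmed.

5
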